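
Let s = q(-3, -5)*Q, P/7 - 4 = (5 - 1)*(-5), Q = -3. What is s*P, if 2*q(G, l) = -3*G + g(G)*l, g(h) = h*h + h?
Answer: -3528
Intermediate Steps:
g(h) = h + h² (g(h) = h² + h = h + h²)
P = -112 (P = 28 + 7*((5 - 1)*(-5)) = 28 + 7*(4*(-5)) = 28 + 7*(-20) = 28 - 140 = -112)
q(G, l) = -3*G/2 + G*l*(1 + G)/2 (q(G, l) = (-3*G + (G*(1 + G))*l)/2 = (-3*G + G*l*(1 + G))/2 = -3*G/2 + G*l*(1 + G)/2)
s = 63/2 (s = ((½)*(-3)*(-3 - 5*(1 - 3)))*(-3) = ((½)*(-3)*(-3 - 5*(-2)))*(-3) = ((½)*(-3)*(-3 + 10))*(-3) = ((½)*(-3)*7)*(-3) = -21/2*(-3) = 63/2 ≈ 31.500)
s*P = (63/2)*(-112) = -3528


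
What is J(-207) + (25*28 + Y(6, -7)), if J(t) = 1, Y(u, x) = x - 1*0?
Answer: 694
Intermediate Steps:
Y(u, x) = x (Y(u, x) = x + 0 = x)
J(-207) + (25*28 + Y(6, -7)) = 1 + (25*28 - 7) = 1 + (700 - 7) = 1 + 693 = 694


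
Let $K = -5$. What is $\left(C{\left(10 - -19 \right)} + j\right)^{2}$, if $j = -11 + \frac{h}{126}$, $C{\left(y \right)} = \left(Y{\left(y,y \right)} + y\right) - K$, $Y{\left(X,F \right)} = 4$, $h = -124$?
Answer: $\frac{2686321}{3969} \approx 676.83$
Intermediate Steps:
$C{\left(y \right)} = 9 + y$ ($C{\left(y \right)} = \left(4 + y\right) - -5 = \left(4 + y\right) + 5 = 9 + y$)
$j = - \frac{755}{63}$ ($j = -11 - \frac{124}{126} = -11 - \frac{62}{63} = - \frac{755}{63} \approx -11.984$)
$\left(C{\left(10 - -19 \right)} + j\right)^{2} = \left(\left(9 + \left(10 - -19\right)\right) - \frac{755}{63}\right)^{2} = \left(\left(9 + \left(10 + 19\right)\right) - \frac{755}{63}\right)^{2} = \left(\left(9 + 29\right) - \frac{755}{63}\right)^{2} = \left(38 - \frac{755}{63}\right)^{2} = \left(\frac{1639}{63}\right)^{2} = \frac{2686321}{3969}$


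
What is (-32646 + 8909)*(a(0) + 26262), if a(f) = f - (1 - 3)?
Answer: -623428568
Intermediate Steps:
a(f) = 2 + f (a(f) = f - 1*(-2) = f + 2 = 2 + f)
(-32646 + 8909)*(a(0) + 26262) = (-32646 + 8909)*((2 + 0) + 26262) = -23737*(2 + 26262) = -23737*26264 = -623428568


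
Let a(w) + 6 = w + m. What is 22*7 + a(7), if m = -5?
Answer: 150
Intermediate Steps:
a(w) = -11 + w (a(w) = -6 + (w - 5) = -6 + (-5 + w) = -11 + w)
22*7 + a(7) = 22*7 + (-11 + 7) = 154 - 4 = 150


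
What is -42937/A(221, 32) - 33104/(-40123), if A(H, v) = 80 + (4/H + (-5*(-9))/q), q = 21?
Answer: -2660904037585/5099753669 ≈ -521.77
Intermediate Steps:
A(H, v) = 575/7 + 4/H (A(H, v) = 80 + (4/H - 5*(-9)/21) = 80 + (4/H + 45*(1/21)) = 80 + (4/H + 15/7) = 80 + (15/7 + 4/H) = 575/7 + 4/H)
-42937/A(221, 32) - 33104/(-40123) = -42937/(575/7 + 4/221) - 33104/(-40123) = -42937/(575/7 + 4*(1/221)) - 33104*(-1/40123) = -42937/(575/7 + 4/221) + 33104/40123 = -42937/127103/1547 + 33104/40123 = -42937*1547/127103 + 33104/40123 = -66423539/127103 + 33104/40123 = -2660904037585/5099753669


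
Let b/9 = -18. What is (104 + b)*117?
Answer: -6786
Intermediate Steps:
b = -162 (b = 9*(-18) = -162)
(104 + b)*117 = (104 - 162)*117 = -58*117 = -6786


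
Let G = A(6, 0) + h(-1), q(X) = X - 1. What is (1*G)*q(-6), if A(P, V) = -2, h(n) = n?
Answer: 21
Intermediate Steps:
q(X) = -1 + X
G = -3 (G = -2 - 1 = -3)
(1*G)*q(-6) = (1*(-3))*(-1 - 6) = -3*(-7) = 21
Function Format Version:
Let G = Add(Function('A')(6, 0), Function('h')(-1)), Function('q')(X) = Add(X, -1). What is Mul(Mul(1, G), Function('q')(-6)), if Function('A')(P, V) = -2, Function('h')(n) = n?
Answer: 21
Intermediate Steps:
Function('q')(X) = Add(-1, X)
G = -3 (G = Add(-2, -1) = -3)
Mul(Mul(1, G), Function('q')(-6)) = Mul(Mul(1, -3), Add(-1, -6)) = Mul(-3, -7) = 21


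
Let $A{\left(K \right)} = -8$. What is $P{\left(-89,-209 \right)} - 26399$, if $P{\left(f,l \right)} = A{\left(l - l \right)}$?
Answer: $-26407$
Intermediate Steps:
$P{\left(f,l \right)} = -8$
$P{\left(-89,-209 \right)} - 26399 = -8 - 26399 = -26407$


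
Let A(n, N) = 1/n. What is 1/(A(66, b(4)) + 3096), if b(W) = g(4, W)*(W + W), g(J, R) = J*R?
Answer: 66/204337 ≈ 0.00032300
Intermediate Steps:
b(W) = 8*W**2 (b(W) = (4*W)*(W + W) = (4*W)*(2*W) = 8*W**2)
1/(A(66, b(4)) + 3096) = 1/(1/66 + 3096) = 1/(204337/66) = 66/204337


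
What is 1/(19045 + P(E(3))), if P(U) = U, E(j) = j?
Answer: 1/19048 ≈ 5.2499e-5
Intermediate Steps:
1/(19045 + P(E(3))) = 1/(19045 + 3) = 1/19048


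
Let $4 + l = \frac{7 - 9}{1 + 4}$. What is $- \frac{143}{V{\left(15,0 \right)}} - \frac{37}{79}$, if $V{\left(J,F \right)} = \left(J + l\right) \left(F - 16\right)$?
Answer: $\frac{25109}{66992} \approx 0.37481$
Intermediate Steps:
$l = - \frac{22}{5}$ ($l = -4 + \frac{7 - 9}{1 + 4} = -4 - \frac{2}{5} = - \frac{22}{5} \approx -4.4$)
$V{\left(J,F \right)} = \left(-16 + F\right) \left(- \frac{22}{5} + J\right)$ ($V{\left(J,F \right)} = \left(J - \frac{22}{5}\right) \left(F - 16\right) = \left(- \frac{22}{5} + J\right) \left(-16 + F\right) = \left(-16 + F\right) \left(- \frac{22}{5} + J\right)$)
$- \frac{143}{V{\left(15,0 \right)}} - \frac{37}{79} = - \frac{143}{\frac{352}{5} - 240 - 0 + 0 \cdot 15} - \frac{37}{79} = - \frac{143}{\frac{352}{5} - 240 + 0 + 0} - \frac{37}{79} = - \frac{143}{- \frac{848}{5}} - \frac{37}{79} = \left(-143\right) \left(- \frac{5}{848}\right) - \frac{37}{79} = \frac{715}{848} - \frac{37}{79} = \frac{25109}{66992}$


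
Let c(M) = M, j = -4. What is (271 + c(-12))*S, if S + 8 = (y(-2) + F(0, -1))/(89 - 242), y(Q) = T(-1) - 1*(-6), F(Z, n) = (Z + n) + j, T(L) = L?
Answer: -2072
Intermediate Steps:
F(Z, n) = -4 + Z + n (F(Z, n) = (Z + n) - 4 = -4 + Z + n)
y(Q) = 5 (y(Q) = -1 - 1*(-6) = -1 + 6 = 5)
S = -8 (S = -8 + (5 + (-4 + 0 - 1))/(89 - 242) = -8 + (5 - 5)/(-153) = -8 + 0*(-1/153) = -8 + 0 = -8)
(271 + c(-12))*S = (271 - 12)*(-8) = 259*(-8) = -2072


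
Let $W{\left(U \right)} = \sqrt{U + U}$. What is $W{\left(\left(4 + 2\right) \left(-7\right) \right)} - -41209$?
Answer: $41209 + 2 i \sqrt{21} \approx 41209.0 + 9.1651 i$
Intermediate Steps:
$W{\left(U \right)} = \sqrt{2} \sqrt{U}$ ($W{\left(U \right)} = \sqrt{2 U} = \sqrt{2} \sqrt{U}$)
$W{\left(\left(4 + 2\right) \left(-7\right) \right)} - -41209 = \sqrt{2} \sqrt{\left(4 + 2\right) \left(-7\right)} - -41209 = \sqrt{2} \sqrt{6 \left(-7\right)} + 41209 = \sqrt{2} \sqrt{-42} + 41209 = \sqrt{2} i \sqrt{42} + 41209 = 2 i \sqrt{21} + 41209 = 41209 + 2 i \sqrt{21}$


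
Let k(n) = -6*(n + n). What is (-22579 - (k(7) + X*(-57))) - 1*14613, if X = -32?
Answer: -38932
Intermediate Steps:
k(n) = -12*n
(-22579 - (k(7) + X*(-57))) - 1*14613 = (-22579 - (-12*7 - 32*(-57))) - 1*14613 = (-22579 - (-84 + 1824)) - 14613 = (-22579 - 1*1740) - 14613 = (-22579 - 1740) - 14613 = -24319 - 14613 = -38932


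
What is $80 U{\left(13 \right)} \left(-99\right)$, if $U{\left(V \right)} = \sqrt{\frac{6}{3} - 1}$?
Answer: $-7920$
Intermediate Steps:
$U{\left(V \right)} = 1$ ($U{\left(V \right)} = \sqrt{6 \cdot \frac{1}{3} - 1} = \sqrt{2 - 1} = \sqrt{1} = 1$)
$80 U{\left(13 \right)} \left(-99\right) = 80 \cdot 1 \left(-99\right) = 80 \left(-99\right) = -7920$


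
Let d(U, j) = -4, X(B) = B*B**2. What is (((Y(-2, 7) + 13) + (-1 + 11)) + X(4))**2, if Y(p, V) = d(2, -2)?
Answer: 6889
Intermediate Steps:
X(B) = B**3
Y(p, V) = -4
(((Y(-2, 7) + 13) + (-1 + 11)) + X(4))**2 = (((-4 + 13) + (-1 + 11)) + 4**3)**2 = ((9 + 10) + 64)**2 = (19 + 64)**2 = 83**2 = 6889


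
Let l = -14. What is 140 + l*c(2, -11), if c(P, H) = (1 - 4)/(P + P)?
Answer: 301/2 ≈ 150.50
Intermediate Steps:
c(P, H) = -3/(2*P) (c(P, H) = -3*1/(2*P) = -3/(2*P))
140 + l*c(2, -11) = 140 - (-21)/2 = 140 - 14*(-¾) = 140 + 21/2 = 301/2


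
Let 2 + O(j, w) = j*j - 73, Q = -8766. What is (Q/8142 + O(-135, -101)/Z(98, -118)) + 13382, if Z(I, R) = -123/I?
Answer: -60090867/55637 ≈ -1080.1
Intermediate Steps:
O(j, w) = -75 + j² (O(j, w) = -2 + (j*j - 73) = -2 + (j² - 73) = -2 + (-73 + j²) = -75 + j²)
(Q/8142 + O(-135, -101)/Z(98, -118)) + 13382 = (-8766/8142 + (-75 + (-135)²)/((-123/98))) + 13382 = (-8766*1/8142 + (-75 + 18225)/((-123*1/98))) + 13382 = (-1461/1357 + 18150/(-123/98)) + 13382 = (-1461/1357 + 18150*(-98/123)) + 13382 = (-1461/1357 - 592900/41) + 13382 = -804625201/55637 + 13382 = -60090867/55637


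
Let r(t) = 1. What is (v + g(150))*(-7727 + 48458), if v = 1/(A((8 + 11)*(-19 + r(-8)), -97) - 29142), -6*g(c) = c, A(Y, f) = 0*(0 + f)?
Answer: -9891536927/9714 ≈ -1.0183e+6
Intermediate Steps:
A(Y, f) = 0 (A(Y, f) = 0*f = 0)
g(c) = -c/6
v = -1/29142 (v = 1/(0 - 29142) = 1/(-29142) = -1/29142 ≈ -3.4315e-5)
(v + g(150))*(-7727 + 48458) = (-1/29142 - 1/6*150)*(-7727 + 48458) = (-1/29142 - 25)*40731 = -728551/29142*40731 = -9891536927/9714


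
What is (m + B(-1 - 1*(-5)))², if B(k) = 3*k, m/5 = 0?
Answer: 144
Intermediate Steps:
m = 0 (m = 5*0 = 0)
(m + B(-1 - 1*(-5)))² = (0 + 3*(-1 - 1*(-5)))² = (0 + 3*(-1 + 5))² = (0 + 3*4)² = (0 + 12)² = 12² = 144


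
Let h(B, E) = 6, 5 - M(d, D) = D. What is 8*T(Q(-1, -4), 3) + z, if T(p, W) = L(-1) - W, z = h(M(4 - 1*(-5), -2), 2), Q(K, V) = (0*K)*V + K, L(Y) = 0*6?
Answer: -18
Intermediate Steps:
M(d, D) = 5 - D
L(Y) = 0
Q(K, V) = K (Q(K, V) = 0*V + K = 0 + K = K)
z = 6
T(p, W) = -W (T(p, W) = 0 - W = -W)
8*T(Q(-1, -4), 3) + z = 8*(-1*3) + 6 = 8*(-3) + 6 = -24 + 6 = -18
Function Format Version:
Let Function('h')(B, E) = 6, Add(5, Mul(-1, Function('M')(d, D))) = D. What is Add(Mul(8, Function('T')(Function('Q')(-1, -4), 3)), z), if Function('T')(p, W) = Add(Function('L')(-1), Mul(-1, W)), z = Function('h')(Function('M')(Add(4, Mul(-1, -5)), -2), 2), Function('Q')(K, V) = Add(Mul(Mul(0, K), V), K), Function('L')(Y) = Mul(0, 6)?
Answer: -18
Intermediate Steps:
Function('M')(d, D) = Add(5, Mul(-1, D))
Function('L')(Y) = 0
Function('Q')(K, V) = K (Function('Q')(K, V) = Add(Mul(0, V), K) = Add(0, K) = K)
z = 6
Function('T')(p, W) = Mul(-1, W) (Function('T')(p, W) = Add(0, Mul(-1, W)) = Mul(-1, W))
Add(Mul(8, Function('T')(Function('Q')(-1, -4), 3)), z) = Add(Mul(8, Mul(-1, 3)), 6) = Add(Mul(8, -3), 6) = Add(-24, 6) = -18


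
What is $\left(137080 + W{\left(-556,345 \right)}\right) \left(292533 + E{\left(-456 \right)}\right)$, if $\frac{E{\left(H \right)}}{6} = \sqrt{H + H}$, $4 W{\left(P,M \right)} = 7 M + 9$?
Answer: $40277698638 + 3304464 i \sqrt{57} \approx 4.0278 \cdot 10^{10} + 2.4948 \cdot 10^{7} i$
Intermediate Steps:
$W{\left(P,M \right)} = \frac{9}{4} + \frac{7 M}{4}$ ($W{\left(P,M \right)} = \frac{7 M + 9}{4} = \frac{9 + 7 M}{4} = \frac{9}{4} + \frac{7 M}{4}$)
$E{\left(H \right)} = 6 \sqrt{2} \sqrt{H}$ ($E{\left(H \right)} = 6 \sqrt{H + H} = 6 \sqrt{2 H} = 6 \sqrt{2} \sqrt{H}$)
$\left(137080 + W{\left(-556,345 \right)}\right) \left(292533 + E{\left(-456 \right)}\right) = \left(137080 + \left(\frac{9}{4} + \frac{7}{4} \cdot 345\right)\right) \left(292533 + 6 \sqrt{2} \sqrt{-456}\right) = \left(137080 + \left(\frac{9}{4} + \frac{2415}{4}\right)\right) \left(292533 + 6 \sqrt{2} \cdot 2 i \sqrt{114}\right) = \left(137080 + 606\right) \left(292533 + 24 i \sqrt{57}\right) = 137686 \left(292533 + 24 i \sqrt{57}\right) = 40277698638 + 3304464 i \sqrt{57}$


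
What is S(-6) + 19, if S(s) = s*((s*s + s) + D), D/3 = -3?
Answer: -107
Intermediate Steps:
D = -9 (D = 3*(-3) = -9)
S(s) = s*(-9 + s + s**2) (S(s) = s*((s*s + s) - 9) = s*((s**2 + s) - 9) = s*((s + s**2) - 9) = s*(-9 + s + s**2))
S(-6) + 19 = -6*(-9 - 6 + (-6)**2) + 19 = -6*(-9 - 6 + 36) + 19 = -6*21 + 19 = -126 + 19 = -107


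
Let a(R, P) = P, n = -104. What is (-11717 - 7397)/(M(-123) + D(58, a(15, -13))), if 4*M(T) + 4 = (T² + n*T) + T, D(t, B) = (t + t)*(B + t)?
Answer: -38228/24337 ≈ -1.5708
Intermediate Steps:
D(t, B) = 2*t*(B + t) (D(t, B) = (2*t)*(B + t) = 2*t*(B + t))
M(T) = -1 - 103*T/4 + T²/4 (M(T) = -1 + ((T² - 104*T) + T)/4 = -1 + (T² - 103*T)/4 = -1 + (-103*T/4 + T²/4) = -1 - 103*T/4 + T²/4)
(-11717 - 7397)/(M(-123) + D(58, a(15, -13))) = (-11717 - 7397)/((-1 - 103/4*(-123) + (¼)*(-123)²) + 2*58*(-13 + 58)) = -19114/((-1 + 12669/4 + (¼)*15129) + 2*58*45) = -19114/((-1 + 12669/4 + 15129/4) + 5220) = -19114/(13897/2 + 5220) = -19114/24337/2 = -19114*2/24337 = -38228/24337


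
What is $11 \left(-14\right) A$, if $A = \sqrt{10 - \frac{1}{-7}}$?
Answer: $- 22 \sqrt{497} \approx -490.46$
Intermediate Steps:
$A = \frac{\sqrt{497}}{7}$ ($A = \sqrt{10 - - \frac{1}{7}} = \sqrt{10 + \frac{1}{7}} = \sqrt{\frac{71}{7}} = \frac{\sqrt{497}}{7} \approx 3.1848$)
$11 \left(-14\right) A = 11 \left(-14\right) \frac{\sqrt{497}}{7} = - 154 \frac{\sqrt{497}}{7} = - 22 \sqrt{497}$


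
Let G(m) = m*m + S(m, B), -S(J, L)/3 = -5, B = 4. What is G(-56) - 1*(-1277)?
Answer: 4428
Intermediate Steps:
S(J, L) = 15 (S(J, L) = -3*(-5) = 15)
G(m) = 15 + m² (G(m) = m*m + 15 = m² + 15 = 15 + m²)
G(-56) - 1*(-1277) = (15 + (-56)²) - 1*(-1277) = (15 + 3136) + 1277 = 3151 + 1277 = 4428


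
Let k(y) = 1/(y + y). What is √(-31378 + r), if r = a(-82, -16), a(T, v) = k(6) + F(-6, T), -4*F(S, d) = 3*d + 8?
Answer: 61*I*√303/6 ≈ 176.97*I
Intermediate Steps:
F(S, d) = -2 - 3*d/4 (F(S, d) = -(3*d + 8)/4 = -(8 + 3*d)/4 = -2 - 3*d/4)
k(y) = 1/(2*y)
a(T, v) = -23/12 - 3*T/4 (a(T, v) = (½)/6 + (-2 - 3*T/4) = (½)*(⅙) + (-2 - 3*T/4) = 1/12 + (-2 - 3*T/4) = -23/12 - 3*T/4)
r = 715/12 (r = -23/12 - ¾*(-82) = -23/12 + 123/2 = 715/12 ≈ 59.583)
√(-31378 + r) = √(-31378 + 715/12) = √(-375821/12) = 61*I*√303/6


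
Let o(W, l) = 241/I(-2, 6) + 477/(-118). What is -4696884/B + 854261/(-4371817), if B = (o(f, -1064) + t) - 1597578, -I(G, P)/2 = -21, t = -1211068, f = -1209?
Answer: 22468771910476019/15213530977412381 ≈ 1.4769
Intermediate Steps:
I(G, P) = 42 (I(G, P) = -2*(-21) = 42)
o(W, l) = 2101/1239 (o(W, l) = 241/42 + 477/(-118) = 241*(1/42) + 477*(-1/118) = 241/42 - 477/118 = 2101/1239)
B = -3479910293/1239 (B = (2101/1239 - 1211068) - 1597578 = -1500511151/1239 - 1597578 = -3479910293/1239 ≈ -2.8086e+6)
-4696884/B + 854261/(-4371817) = -4696884/(-3479910293/1239) + 854261/(-4371817) = -4696884*(-1239/3479910293) + 854261*(-1/4371817) = 5819439276/3479910293 - 854261/4371817 = 22468771910476019/15213530977412381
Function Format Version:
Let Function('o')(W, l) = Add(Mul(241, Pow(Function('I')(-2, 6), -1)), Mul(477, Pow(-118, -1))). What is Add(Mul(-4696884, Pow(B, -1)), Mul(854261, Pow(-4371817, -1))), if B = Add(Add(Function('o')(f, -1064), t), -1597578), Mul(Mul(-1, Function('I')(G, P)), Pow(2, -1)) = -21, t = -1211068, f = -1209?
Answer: Rational(22468771910476019, 15213530977412381) ≈ 1.4769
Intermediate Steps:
Function('I')(G, P) = 42 (Function('I')(G, P) = Mul(-2, -21) = 42)
Function('o')(W, l) = Rational(2101, 1239) (Function('o')(W, l) = Add(Mul(241, Pow(42, -1)), Mul(477, Pow(-118, -1))) = Add(Mul(241, Rational(1, 42)), Mul(477, Rational(-1, 118))) = Add(Rational(241, 42), Rational(-477, 118)) = Rational(2101, 1239))
B = Rational(-3479910293, 1239) (B = Add(Add(Rational(2101, 1239), -1211068), -1597578) = Add(Rational(-1500511151, 1239), -1597578) = Rational(-3479910293, 1239) ≈ -2.8086e+6)
Add(Mul(-4696884, Pow(B, -1)), Mul(854261, Pow(-4371817, -1))) = Add(Mul(-4696884, Pow(Rational(-3479910293, 1239), -1)), Mul(854261, Pow(-4371817, -1))) = Add(Mul(-4696884, Rational(-1239, 3479910293)), Mul(854261, Rational(-1, 4371817))) = Add(Rational(5819439276, 3479910293), Rational(-854261, 4371817)) = Rational(22468771910476019, 15213530977412381)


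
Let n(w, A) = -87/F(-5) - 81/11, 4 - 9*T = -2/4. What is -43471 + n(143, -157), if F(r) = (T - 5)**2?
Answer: -12914350/297 ≈ -43483.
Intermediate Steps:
T = 1/2 (T = 4/9 - (-2)/(9*4) = 4/9 - 1/9*(-1/2) = 4/9 + 1/18 = 1/2 ≈ 0.50000)
F(r) = 81/4 (F(r) = (1/2 - 5)**2 = (-9/2)**2 = 81/4)
n(w, A) = -3463/297 (n(w, A) = -87/81/4 - 81/11 = -87*4/81 - 81*1/11 = -116/27 - 81/11 = -3463/297)
-43471 + n(143, -157) = -43471 - 3463/297 = -12914350/297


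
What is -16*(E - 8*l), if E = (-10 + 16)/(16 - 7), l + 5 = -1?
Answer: -2336/3 ≈ -778.67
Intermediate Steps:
l = -6 (l = -5 - 1 = -6)
E = ⅔ (E = 6/9 = 6*(⅑) = ⅔ ≈ 0.66667)
-16*(E - 8*l) = -16*(⅔ - 8*(-6)) = -16*(⅔ + 48) = -16*146/3 = -2336/3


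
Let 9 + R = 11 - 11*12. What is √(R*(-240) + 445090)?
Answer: √476290 ≈ 690.14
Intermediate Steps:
R = -130 (R = -9 + (11 - 11*12) = -9 + (11 - 132) = -9 - 121 = -130)
√(R*(-240) + 445090) = √(-130*(-240) + 445090) = √(31200 + 445090) = √476290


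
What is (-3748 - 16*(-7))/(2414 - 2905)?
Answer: 3636/491 ≈ 7.4053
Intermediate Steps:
(-3748 - 16*(-7))/(2414 - 2905) = (-3748 + 112)/(-491) = -3636*(-1/491) = 3636/491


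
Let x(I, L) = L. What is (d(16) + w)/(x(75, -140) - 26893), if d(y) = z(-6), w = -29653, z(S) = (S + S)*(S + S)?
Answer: 29509/27033 ≈ 1.0916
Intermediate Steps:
z(S) = 4*S² (z(S) = (2*S)*(2*S) = 4*S²)
d(y) = 144 (d(y) = 4*(-6)² = 4*36 = 144)
(d(16) + w)/(x(75, -140) - 26893) = (144 - 29653)/(-140 - 26893) = -29509/(-27033) = -29509*(-1/27033) = 29509/27033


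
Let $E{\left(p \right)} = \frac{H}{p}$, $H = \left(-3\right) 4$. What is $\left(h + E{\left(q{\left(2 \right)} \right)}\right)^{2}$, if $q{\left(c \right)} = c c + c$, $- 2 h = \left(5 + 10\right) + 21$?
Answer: $400$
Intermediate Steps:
$h = -18$ ($h = - \frac{\left(5 + 10\right) + 21}{2} = - \frac{15 + 21}{2} = \left(- \frac{1}{2}\right) 36 = -18$)
$H = -12$
$q{\left(c \right)} = c + c^{2}$ ($q{\left(c \right)} = c^{2} + c = c + c^{2}$)
$E{\left(p \right)} = - \frac{12}{p}$
$\left(h + E{\left(q{\left(2 \right)} \right)}\right)^{2} = \left(-18 - \frac{12}{2 \left(1 + 2\right)}\right)^{2} = \left(-18 - \frac{12}{2 \cdot 3}\right)^{2} = \left(-18 - \frac{12}{6}\right)^{2} = \left(-18 - 2\right)^{2} = \left(-20\right)^{2} = 400$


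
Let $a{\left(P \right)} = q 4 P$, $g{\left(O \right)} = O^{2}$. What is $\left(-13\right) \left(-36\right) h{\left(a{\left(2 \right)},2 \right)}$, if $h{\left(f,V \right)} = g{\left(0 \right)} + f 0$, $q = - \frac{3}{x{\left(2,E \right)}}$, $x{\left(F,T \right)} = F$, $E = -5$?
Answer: $0$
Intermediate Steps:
$q = - \frac{3}{2} \approx -1.5$
$a{\left(P \right)} = - 6 P$ ($a{\left(P \right)} = \left(- \frac{3}{2}\right) 4 P = - 6 P$)
$h{\left(f,V \right)} = 0$ ($h{\left(f,V \right)} = 0^{2} + f 0 = 0 + 0 = 0$)
$\left(-13\right) \left(-36\right) h{\left(a{\left(2 \right)},2 \right)} = \left(-13\right) \left(-36\right) 0 = 468 \cdot 0 = 0$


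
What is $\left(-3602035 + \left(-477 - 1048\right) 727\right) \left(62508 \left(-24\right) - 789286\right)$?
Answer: $10785066909380$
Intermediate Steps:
$\left(-3602035 + \left(-477 - 1048\right) 727\right) \left(62508 \left(-24\right) - 789286\right) = \left(-3602035 - 1108675\right) \left(-1500192 - 789286\right) = \left(-3602035 - 1108675\right) \left(-2289478\right) = \left(-4710710\right) \left(-2289478\right) = 10785066909380$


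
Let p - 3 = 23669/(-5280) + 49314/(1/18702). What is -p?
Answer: -4869587852011/5280 ≈ -9.2227e+8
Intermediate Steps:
p = 4869587852011/5280 (p = 3 + (23669/(-5280) + 49314/(1/18702)) = 3 + (23669*(-1/5280) + 49314/(1/18702)) = 3 + (-23669/5280 + 49314*18702) = 3 + (-23669/5280 + 922270428) = 3 + 4869587836171/5280 = 4869587852011/5280 ≈ 9.2227e+8)
-p = -1*4869587852011/5280 = -4869587852011/5280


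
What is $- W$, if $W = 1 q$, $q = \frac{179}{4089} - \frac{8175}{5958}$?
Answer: $\frac{1198559}{902306} \approx 1.3283$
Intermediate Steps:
$q = - \frac{1198559}{902306}$ ($q = 179 \cdot \frac{1}{4089} - \frac{2725}{1986} = \frac{179}{4089} - \frac{2725}{1986} = - \frac{1198559}{902306} \approx -1.3283$)
$W = - \frac{1198559}{902306}$ ($W = 1 \left(- \frac{1198559}{902306}\right) = - \frac{1198559}{902306} \approx -1.3283$)
$- W = \left(-1\right) \left(- \frac{1198559}{902306}\right) = \frac{1198559}{902306}$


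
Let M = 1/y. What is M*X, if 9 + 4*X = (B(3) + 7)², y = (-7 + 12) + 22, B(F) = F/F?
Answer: 55/108 ≈ 0.50926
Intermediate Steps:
B(F) = 1
y = 27 (y = 5 + 22 = 27)
X = 55/4 (X = -9/4 + (1 + 7)²/4 = -9/4 + (¼)*8² = -9/4 + (¼)*64 = -9/4 + 16 = 55/4 ≈ 13.750)
M = 1/27 ≈ 0.037037
M*X = (1/27)*(55/4) = 55/108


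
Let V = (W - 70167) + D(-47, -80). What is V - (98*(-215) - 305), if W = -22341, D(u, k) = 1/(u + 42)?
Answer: -355666/5 ≈ -71133.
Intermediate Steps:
D(u, k) = 1/(42 + u)
V = -462541/5 (V = (-22341 - 70167) + 1/(42 - 47) = -92508 + 1/(-5) = -92508 - ⅕ = -462541/5 ≈ -92508.)
V - (98*(-215) - 305) = -462541/5 - (98*(-215) - 305) = -462541/5 - (-21070 - 305) = -462541/5 - 1*(-21375) = -462541/5 + 21375 = -355666/5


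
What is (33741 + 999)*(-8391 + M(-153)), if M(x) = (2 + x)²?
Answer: 500603400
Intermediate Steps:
(33741 + 999)*(-8391 + M(-153)) = (33741 + 999)*(-8391 + (2 - 153)²) = 34740*(-8391 + (-151)²) = 34740*(-8391 + 22801) = 34740*14410 = 500603400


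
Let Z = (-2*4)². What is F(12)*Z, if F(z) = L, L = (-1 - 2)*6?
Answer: -1152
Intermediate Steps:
Z = 64 (Z = (-8)² = 64)
L = -18 (L = -3*6 = -18)
F(z) = -18
F(12)*Z = -18*64 = -1152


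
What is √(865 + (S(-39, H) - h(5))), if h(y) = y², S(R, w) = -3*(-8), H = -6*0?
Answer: 12*√6 ≈ 29.394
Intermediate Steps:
H = 0
S(R, w) = 24
√(865 + (S(-39, H) - h(5))) = √(865 + (24 - 1*5²)) = √(865 + (24 - 1*25)) = √(865 + (24 - 25)) = √(865 - 1) = √864 = 12*√6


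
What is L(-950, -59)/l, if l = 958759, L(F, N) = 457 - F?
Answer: 1407/958759 ≈ 0.0014675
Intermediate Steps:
L(-950, -59)/l = (457 - 1*(-950))/958759 = (457 + 950)*(1/958759) = 1407*(1/958759) = 1407/958759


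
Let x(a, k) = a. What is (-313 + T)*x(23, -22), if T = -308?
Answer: -14283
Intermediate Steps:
(-313 + T)*x(23, -22) = (-313 - 308)*23 = -621*23 = -14283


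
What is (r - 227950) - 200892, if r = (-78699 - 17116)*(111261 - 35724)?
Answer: -7238006497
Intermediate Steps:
r = -7237577655 (r = -95815*75537 = -7237577655)
(r - 227950) - 200892 = (-7237577655 - 227950) - 200892 = -7237805605 - 200892 = -7238006497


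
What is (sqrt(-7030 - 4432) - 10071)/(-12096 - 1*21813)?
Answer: 3357/11303 - I*sqrt(11462)/33909 ≈ 0.297 - 0.0031573*I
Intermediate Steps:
(sqrt(-7030 - 4432) - 10071)/(-12096 - 1*21813) = (sqrt(-11462) - 10071)/(-12096 - 21813) = (I*sqrt(11462) - 10071)/(-33909) = (-10071 + I*sqrt(11462))*(-1/33909) = 3357/11303 - I*sqrt(11462)/33909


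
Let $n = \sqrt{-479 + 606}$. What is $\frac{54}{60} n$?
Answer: $\frac{9 \sqrt{127}}{10} \approx 10.142$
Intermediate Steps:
$n = \sqrt{127} \approx 11.269$
$\frac{54}{60} n = \frac{54}{60} \sqrt{127} = 54 \cdot \frac{1}{60} \sqrt{127} = \frac{9 \sqrt{127}}{10}$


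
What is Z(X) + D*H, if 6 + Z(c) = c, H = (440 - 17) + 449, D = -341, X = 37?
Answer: -297321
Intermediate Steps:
H = 872 (H = 423 + 449 = 872)
Z(c) = -6 + c
Z(X) + D*H = (-6 + 37) - 341*872 = 31 - 297352 = -297321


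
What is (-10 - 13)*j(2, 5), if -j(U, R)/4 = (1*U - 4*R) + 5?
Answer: -1196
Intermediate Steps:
j(U, R) = -20 - 4*U + 16*R (j(U, R) = -4*((1*U - 4*R) + 5) = -4*((U - 4*R) + 5) = -4*(5 + U - 4*R) = -20 - 4*U + 16*R)
(-10 - 13)*j(2, 5) = (-10 - 13)*(-20 - 4*2 + 16*5) = -23*(-20 - 8 + 80) = -23*52 = -1196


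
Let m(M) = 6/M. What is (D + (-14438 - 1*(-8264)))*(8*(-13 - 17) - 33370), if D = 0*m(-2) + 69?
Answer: 205189050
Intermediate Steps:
D = 69 (D = 0*(6/(-2)) + 69 = 0*(6*(-½)) + 69 = 0*(-3) + 69 = 0 + 69 = 69)
(D + (-14438 - 1*(-8264)))*(8*(-13 - 17) - 33370) = (69 + (-14438 - 1*(-8264)))*(8*(-13 - 17) - 33370) = (69 + (-14438 + 8264))*(8*(-30) - 33370) = (69 - 6174)*(-240 - 33370) = -6105*(-33610) = 205189050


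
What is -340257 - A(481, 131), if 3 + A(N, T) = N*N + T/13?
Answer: -7431126/13 ≈ -5.7163e+5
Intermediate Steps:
A(N, T) = -3 + N² + T/13 (A(N, T) = -3 + (N*N + T/13) = -3 + (N² + T*(1/13)) = -3 + (N² + T/13) = -3 + N² + T/13)
-340257 - A(481, 131) = -340257 - (-3 + 481² + (1/13)*131) = -340257 - (-3 + 231361 + 131/13) = -340257 - 1*3007785/13 = -340257 - 3007785/13 = -7431126/13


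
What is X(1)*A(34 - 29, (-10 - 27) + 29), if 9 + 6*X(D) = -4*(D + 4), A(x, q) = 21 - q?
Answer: -841/6 ≈ -140.17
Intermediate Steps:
X(D) = -25/6 - 2*D/3 (X(D) = -3/2 + (-4*(D + 4))/6 = -3/2 + (-4*(4 + D))/6 = -3/2 + (-16 - 4*D)/6 = -3/2 + (-8/3 - 2*D/3) = -25/6 - 2*D/3)
X(1)*A(34 - 29, (-10 - 27) + 29) = (-25/6 - ⅔*1)*(21 - ((-10 - 27) + 29)) = (-25/6 - ⅔)*(21 - (-37 + 29)) = -29*(21 - 1*(-8))/6 = -29*(21 + 8)/6 = -29/6*29 = -841/6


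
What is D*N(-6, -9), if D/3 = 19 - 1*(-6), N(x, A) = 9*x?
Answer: -4050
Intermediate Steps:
D = 75 (D = 3*(19 - 1*(-6)) = 3*(19 + 6) = 3*25 = 75)
D*N(-6, -9) = 75*(9*(-6)) = 75*(-54) = -4050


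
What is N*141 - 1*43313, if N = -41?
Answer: -49094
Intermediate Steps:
N*141 - 1*43313 = -41*141 - 1*43313 = -5781 - 43313 = -49094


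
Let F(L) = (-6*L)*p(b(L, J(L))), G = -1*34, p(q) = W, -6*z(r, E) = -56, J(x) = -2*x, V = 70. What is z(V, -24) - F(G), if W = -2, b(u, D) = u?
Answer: 1252/3 ≈ 417.33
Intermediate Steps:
z(r, E) = 28/3 (z(r, E) = -1/6*(-56) = 28/3)
p(q) = -2
G = -34
F(L) = 12*L (F(L) = -6*L*(-2) = 12*L)
z(V, -24) - F(G) = 28/3 - 12*(-34) = 28/3 - 1*(-408) = 28/3 + 408 = 1252/3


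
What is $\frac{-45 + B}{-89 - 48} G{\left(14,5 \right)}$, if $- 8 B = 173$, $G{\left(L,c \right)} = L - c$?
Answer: $\frac{4797}{1096} \approx 4.3768$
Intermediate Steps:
$B = - \frac{173}{8}$ ($B = \left(- \frac{1}{8}\right) 173 = - \frac{173}{8} \approx -21.625$)
$\frac{-45 + B}{-89 - 48} G{\left(14,5 \right)} = \frac{-45 - \frac{173}{8}}{-89 - 48} \left(14 - 5\right) = - \frac{533}{8 \left(-137\right)} \left(14 - 5\right) = \left(- \frac{533}{8}\right) \left(- \frac{1}{137}\right) 9 = \frac{533}{1096} \cdot 9 = \frac{4797}{1096}$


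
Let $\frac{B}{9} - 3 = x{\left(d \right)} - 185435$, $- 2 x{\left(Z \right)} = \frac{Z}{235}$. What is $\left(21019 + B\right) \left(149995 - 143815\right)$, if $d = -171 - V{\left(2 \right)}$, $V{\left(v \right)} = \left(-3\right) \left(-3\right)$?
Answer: $- \frac{478639028580}{47} \approx -1.0184 \cdot 10^{10}$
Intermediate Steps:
$V{\left(v \right)} = 9$
$d = -180$ ($d = -171 - 9 = -180$)
$x{\left(Z \right)} = - \frac{Z}{470}$ ($x{\left(Z \right)} = - \frac{Z \frac{1}{235}}{2} = - \frac{\frac{1}{235} Z}{2} = - \frac{Z}{470}$)
$B = - \frac{78437574}{47}$ ($B = 27 + 9 \left(\left(- \frac{1}{470}\right) \left(-180\right) - 185435\right) = 27 + 9 \left(\frac{18}{47} - 185435\right) = 27 + 9 \left(- \frac{8715427}{47}\right) = 27 - \frac{78438843}{47} = - \frac{78437574}{47} \approx -1.6689 \cdot 10^{6}$)
$\left(21019 + B\right) \left(149995 - 143815\right) = \left(21019 - \frac{78437574}{47}\right) \left(149995 - 143815\right) = \left(- \frac{77449681}{47}\right) 6180 = - \frac{478639028580}{47}$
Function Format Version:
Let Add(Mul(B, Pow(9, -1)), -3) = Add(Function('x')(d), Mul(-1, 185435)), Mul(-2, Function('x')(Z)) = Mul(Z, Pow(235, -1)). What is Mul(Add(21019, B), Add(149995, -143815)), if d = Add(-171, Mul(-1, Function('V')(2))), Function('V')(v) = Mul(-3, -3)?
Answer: Rational(-478639028580, 47) ≈ -1.0184e+10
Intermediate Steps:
Function('V')(v) = 9
d = -180 (d = Add(-171, Mul(-1, 9)) = Add(-171, -9) = -180)
Function('x')(Z) = Mul(Rational(-1, 470), Z) (Function('x')(Z) = Mul(Rational(-1, 2), Mul(Z, Pow(235, -1))) = Mul(Rational(-1, 2), Mul(Z, Rational(1, 235))) = Mul(Rational(-1, 2), Mul(Rational(1, 235), Z)) = Mul(Rational(-1, 470), Z))
B = Rational(-78437574, 47) (B = Add(27, Mul(9, Add(Mul(Rational(-1, 470), -180), Mul(-1, 185435)))) = Add(27, Mul(9, Add(Rational(18, 47), -185435))) = Add(27, Mul(9, Rational(-8715427, 47))) = Add(27, Rational(-78438843, 47)) = Rational(-78437574, 47) ≈ -1.6689e+6)
Mul(Add(21019, B), Add(149995, -143815)) = Mul(Add(21019, Rational(-78437574, 47)), Add(149995, -143815)) = Mul(Rational(-77449681, 47), 6180) = Rational(-478639028580, 47)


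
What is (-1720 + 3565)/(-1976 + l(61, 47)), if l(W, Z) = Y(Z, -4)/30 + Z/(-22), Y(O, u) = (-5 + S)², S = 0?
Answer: -60885/65251 ≈ -0.93309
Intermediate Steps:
Y(O, u) = 25 (Y(O, u) = (-5 + 0)² = (-5)² = 25)
l(W, Z) = ⅚ - Z/22 (l(W, Z) = 25/30 + Z/(-22) = 25*(1/30) + Z*(-1/22) = ⅚ - Z/22)
(-1720 + 3565)/(-1976 + l(61, 47)) = (-1720 + 3565)/(-1976 + (⅚ - 1/22*47)) = 1845/(-1976 + (⅚ - 47/22)) = 1845/(-1976 - 43/33) = 1845/(-65251/33) = 1845*(-33/65251) = -60885/65251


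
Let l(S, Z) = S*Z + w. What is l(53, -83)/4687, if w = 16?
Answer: -4383/4687 ≈ -0.93514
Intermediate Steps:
l(S, Z) = 16 + S*Z (l(S, Z) = S*Z + 16 = 16 + S*Z)
l(53, -83)/4687 = (16 + 53*(-83))/4687 = (16 - 4399)*(1/4687) = -4383*1/4687 = -4383/4687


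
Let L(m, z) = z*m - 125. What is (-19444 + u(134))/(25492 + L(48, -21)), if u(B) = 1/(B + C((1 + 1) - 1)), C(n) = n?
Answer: -2624939/3288465 ≈ -0.79823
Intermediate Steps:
u(B) = 1/(1 + B) (u(B) = 1/(B + ((1 + 1) - 1)) = 1/(B + (2 - 1)) = 1/(B + 1) = 1/(1 + B))
L(m, z) = -125 + m*z (L(m, z) = m*z - 125 = -125 + m*z)
(-19444 + u(134))/(25492 + L(48, -21)) = (-19444 + 1/(1 + 134))/(25492 + (-125 + 48*(-21))) = (-19444 + 1/135)/(25492 + (-125 - 1008)) = (-19444 + 1/135)/(25492 - 1133) = -2624939/135/24359 = -2624939/135*1/24359 = -2624939/3288465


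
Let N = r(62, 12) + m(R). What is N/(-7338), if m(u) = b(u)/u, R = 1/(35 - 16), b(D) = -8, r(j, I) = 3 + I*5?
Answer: 89/7338 ≈ 0.012129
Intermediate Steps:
r(j, I) = 3 + 5*I
R = 1/19 ≈ 0.052632
m(u) = -8/u
N = -89 (N = (3 + 5*12) - 8/1/19 = (3 + 60) - 8*19 = 63 - 152 = -89)
N/(-7338) = -89/(-7338) = -89*(-1/7338) = 89/7338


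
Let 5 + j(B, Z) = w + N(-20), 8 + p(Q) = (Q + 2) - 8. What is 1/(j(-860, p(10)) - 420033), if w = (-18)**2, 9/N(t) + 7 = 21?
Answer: -14/5875987 ≈ -2.3826e-6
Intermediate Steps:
N(t) = 9/14 (N(t) = 9/(-7 + 21) = 9/14)
w = 324
p(Q) = -14 + Q (p(Q) = -8 + ((Q + 2) - 8) = -8 + ((2 + Q) - 8) = -8 + (-6 + Q) = -14 + Q)
j(B, Z) = 4475/14 (j(B, Z) = -5 + (324 + 9/14) = -5 + 4545/14 = 4475/14)
1/(j(-860, p(10)) - 420033) = 1/(4475/14 - 420033) = 1/(-5875987/14) = -14/5875987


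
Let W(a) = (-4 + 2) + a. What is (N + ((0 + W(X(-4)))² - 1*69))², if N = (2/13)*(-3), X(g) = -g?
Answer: 724201/169 ≈ 4285.2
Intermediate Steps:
W(a) = -2 + a
N = -6/13 (N = (2*(1/13))*(-3) = (2/13)*(-3) = -6/13 ≈ -0.46154)
(N + ((0 + W(X(-4)))² - 1*69))² = (-6/13 + ((0 + (-2 - 1*(-4)))² - 1*69))² = (-6/13 + ((0 + (-2 + 4))² - 69))² = (-6/13 + ((0 + 2)² - 69))² = (-6/13 + (2² - 69))² = (-6/13 + (4 - 69))² = (-6/13 - 65)² = (-851/13)² = 724201/169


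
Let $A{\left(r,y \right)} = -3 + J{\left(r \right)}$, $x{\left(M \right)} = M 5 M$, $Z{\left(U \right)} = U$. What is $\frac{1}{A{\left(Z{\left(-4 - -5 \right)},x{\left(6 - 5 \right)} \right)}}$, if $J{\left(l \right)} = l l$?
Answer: $- \frac{1}{2} \approx -0.5$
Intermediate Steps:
$J{\left(l \right)} = l^{2}$
$x{\left(M \right)} = 5 M^{2}$ ($x{\left(M \right)} = 5 M M = 5 M^{2}$)
$A{\left(r,y \right)} = -3 + r^{2}$
$\frac{1}{A{\left(Z{\left(-4 - -5 \right)},x{\left(6 - 5 \right)} \right)}} = \frac{1}{-3 + \left(-4 - -5\right)^{2}} = \frac{1}{-3 + \left(-4 + 5\right)^{2}} = \frac{1}{-3 + 1^{2}} = \frac{1}{-3 + 1} = \frac{1}{-2} = - \frac{1}{2}$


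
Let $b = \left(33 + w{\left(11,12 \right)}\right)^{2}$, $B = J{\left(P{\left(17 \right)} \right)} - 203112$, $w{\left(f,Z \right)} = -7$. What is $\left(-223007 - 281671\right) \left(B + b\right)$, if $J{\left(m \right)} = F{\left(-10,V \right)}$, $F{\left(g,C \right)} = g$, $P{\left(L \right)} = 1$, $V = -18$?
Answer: $102170042388$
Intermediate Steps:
$J{\left(m \right)} = -10$
$B = -203122$ ($B = -10 - 203112 = -203122$)
$b = 676$ ($b = \left(33 - 7\right)^{2} = 26^{2} = 676$)
$\left(-223007 - 281671\right) \left(B + b\right) = \left(-223007 - 281671\right) \left(-203122 + 676\right) = \left(-504678\right) \left(-202446\right) = 102170042388$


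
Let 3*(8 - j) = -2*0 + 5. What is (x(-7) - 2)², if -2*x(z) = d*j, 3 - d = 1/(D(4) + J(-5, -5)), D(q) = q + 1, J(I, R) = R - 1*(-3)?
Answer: 8836/81 ≈ 109.09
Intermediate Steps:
J(I, R) = 3 + R (J(I, R) = R + 3 = 3 + R)
D(q) = 1 + q
d = 8/3 (d = 3 - 1/((1 + 4) + (3 - 5)) = 3 - 1/(5 - 2) = 3 - 1/3 = 3 - 1*⅓ = 3 - ⅓ = 8/3 ≈ 2.6667)
j = 19/3 (j = 8 - (-2*0 + 5)/3 = 8 - (0 + 5)/3 = 8 - ⅓*5 = 8 - 5/3 = 19/3 ≈ 6.3333)
x(z) = -76/9 (x(z) = -4*19/(3*3) = -½*152/9 = -76/9)
(x(-7) - 2)² = (-76/9 - 2)² = (-94/9)² = 8836/81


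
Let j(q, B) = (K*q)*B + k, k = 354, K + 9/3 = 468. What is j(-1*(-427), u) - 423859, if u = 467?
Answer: 92301680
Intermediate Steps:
K = 465 (K = -3 + 468 = 465)
j(q, B) = 354 + 465*B*q (j(q, B) = (465*q)*B + 354 = 465*B*q + 354 = 354 + 465*B*q)
j(-1*(-427), u) - 423859 = (354 + 465*467*(-1*(-427))) - 423859 = (354 + 465*467*427) - 423859 = (354 + 92725185) - 423859 = 92725539 - 423859 = 92301680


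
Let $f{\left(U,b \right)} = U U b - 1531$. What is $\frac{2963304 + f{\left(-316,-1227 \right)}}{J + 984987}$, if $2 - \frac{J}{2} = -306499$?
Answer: $- \frac{119561539}{1597989} \approx -74.82$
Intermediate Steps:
$J = 613002$ ($J = 4 - -612998 = 4 + 612998 = 613002$)
$f{\left(U,b \right)} = -1531 + b U^{2}$ ($f{\left(U,b \right)} = U^{2} b - 1531 = b U^{2} - 1531 = -1531 + b U^{2}$)
$\frac{2963304 + f{\left(-316,-1227 \right)}}{J + 984987} = \frac{2963304 - \left(1531 + 1227 \left(-316\right)^{2}\right)}{613002 + 984987} = \frac{2963304 - 122524843}{1597989} = \left(2963304 - 122524843\right) \frac{1}{1597989} = \left(-119561539\right) \frac{1}{1597989} = - \frac{119561539}{1597989}$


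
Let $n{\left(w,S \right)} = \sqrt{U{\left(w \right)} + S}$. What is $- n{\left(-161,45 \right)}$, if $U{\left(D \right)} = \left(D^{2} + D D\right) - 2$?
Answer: $- 3 \sqrt{5765} \approx -227.78$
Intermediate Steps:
$U{\left(D \right)} = -2 + 2 D^{2}$ ($U{\left(D \right)} = \left(D^{2} + D^{2}\right) - 2 = 2 D^{2} - 2 = -2 + 2 D^{2}$)
$n{\left(w,S \right)} = \sqrt{-2 + S + 2 w^{2}}$ ($n{\left(w,S \right)} = \sqrt{\left(-2 + 2 w^{2}\right) + S} = \sqrt{-2 + S + 2 w^{2}}$)
$- n{\left(-161,45 \right)} = - \sqrt{-2 + 45 + 2 \left(-161\right)^{2}} = - \sqrt{-2 + 45 + 2 \cdot 25921} = - \sqrt{-2 + 45 + 51842} = - \sqrt{51885} = - 3 \sqrt{5765}$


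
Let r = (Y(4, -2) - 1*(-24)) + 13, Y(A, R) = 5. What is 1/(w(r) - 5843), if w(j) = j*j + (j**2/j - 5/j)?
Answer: -42/169559 ≈ -0.00024770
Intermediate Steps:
r = 42 (r = (5 - 1*(-24)) + 13 = (5 + 24) + 13 = 29 + 13 = 42)
w(j) = j + j**2 - 5/j (w(j) = j**2 + (j - 5/j) = j + j**2 - 5/j)
1/(w(r) - 5843) = 1/((42 + 42**2 - 5/42) - 5843) = 1/((42 + 1764 - 5*1/42) - 5843) = 1/((42 + 1764 - 5/42) - 5843) = 1/(75847/42 - 5843) = 1/(-169559/42) = -42/169559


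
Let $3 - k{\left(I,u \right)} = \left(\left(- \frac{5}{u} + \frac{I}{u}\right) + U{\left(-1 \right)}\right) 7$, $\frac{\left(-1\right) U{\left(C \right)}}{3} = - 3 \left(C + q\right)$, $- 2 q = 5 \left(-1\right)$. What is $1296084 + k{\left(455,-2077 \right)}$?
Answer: $\frac{5383559145}{4154} \approx 1.296 \cdot 10^{6}$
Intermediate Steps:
$q = \frac{5}{2}$ ($q = - \frac{5 \left(-1\right)}{2} = \left(- \frac{1}{2}\right) \left(-5\right) = \frac{5}{2} \approx 2.5$)
$U{\left(C \right)} = \frac{45}{2} + 9 C$ ($U{\left(C \right)} = - 3 \left(- 3 \left(C + \frac{5}{2}\right)\right) = - 3 \left(- 3 \left(\frac{5}{2} + C\right)\right) = - 3 \left(- \frac{15}{2} - 3 C\right) = \frac{45}{2} + 9 C$)
$k{\left(I,u \right)} = - \frac{183}{2} + \frac{35}{u} - \frac{7 I}{u}$ ($k{\left(I,u \right)} = 3 - \left(\left(- \frac{5}{u} + \frac{I}{u}\right) + \left(\frac{45}{2} + 9 \left(-1\right)\right)\right) 7 = 3 - \left(\left(- \frac{5}{u} + \frac{I}{u}\right) + \left(\frac{45}{2} - 9\right)\right) 7 = 3 - \left(\left(- \frac{5}{u} + \frac{I}{u}\right) + \frac{27}{2}\right) 7 = 3 - \left(\frac{27}{2} - \frac{5}{u} + \frac{I}{u}\right) 7 = 3 - \left(\frac{189}{2} - \frac{35}{u} + \frac{7 I}{u}\right) = - \frac{183}{2} + \frac{35}{u} - \frac{7 I}{u}$)
$1296084 + k{\left(455,-2077 \right)} = 1296084 + \frac{70 - -380091 - 6370}{2 \left(-2077\right)} = 1296084 + \frac{1}{2} \left(- \frac{1}{2077}\right) \left(70 + 380091 - 6370\right) = 1296084 + \frac{1}{2} \left(- \frac{1}{2077}\right) 373791 = 1296084 - \frac{373791}{4154} = \frac{5383559145}{4154}$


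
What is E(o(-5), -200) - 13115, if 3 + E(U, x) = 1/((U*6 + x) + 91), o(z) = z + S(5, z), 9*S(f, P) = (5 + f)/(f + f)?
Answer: -5443973/415 ≈ -13118.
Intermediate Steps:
S(f, P) = (5 + f)/(18*f) (S(f, P) = ((5 + f)/(f + f))/9 = ((5 + f)/((2*f)))/9 = ((5 + f)*(1/(2*f)))/9 = ((5 + f)/(2*f))/9 = (5 + f)/(18*f))
o(z) = ⅑ + z (o(z) = z + (1/18)*(5 + 5)/5 = z + (1/18)*(⅕)*10 = z + ⅑ = ⅑ + z)
E(U, x) = -3 + 1/(91 + x + 6*U) (E(U, x) = -3 + 1/((U*6 + x) + 91) = -3 + 1/((6*U + x) + 91) = -3 + 1/((x + 6*U) + 91) = -3 + 1/(91 + x + 6*U))
E(o(-5), -200) - 13115 = (-272 - 18*(⅑ - 5) - 3*(-200))/(91 - 200 + 6*(⅑ - 5)) - 13115 = (-272 - 18*(-44/9) + 600)/(91 - 200 + 6*(-44/9)) - 13115 = (-272 + 88 + 600)/(91 - 200 - 88/3) - 13115 = 416/(-415/3) - 13115 = -3/415*416 - 13115 = -1248/415 - 13115 = -5443973/415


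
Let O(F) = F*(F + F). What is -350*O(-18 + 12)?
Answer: -25200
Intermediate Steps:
O(F) = 2*F**2 (O(F) = F*(2*F) = 2*F**2)
-350*O(-18 + 12) = -700*(-18 + 12)**2 = -700*(-6)**2 = -700*36 = -350*72 = -25200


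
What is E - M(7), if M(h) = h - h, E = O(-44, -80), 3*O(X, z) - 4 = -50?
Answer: -46/3 ≈ -15.333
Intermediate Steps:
O(X, z) = -46/3 (O(X, z) = 4/3 + (⅓)*(-50) = 4/3 - 50/3 = -46/3)
E = -46/3 ≈ -15.333
M(h) = 0
E - M(7) = -46/3 - 1*0 = -46/3 + 0 = -46/3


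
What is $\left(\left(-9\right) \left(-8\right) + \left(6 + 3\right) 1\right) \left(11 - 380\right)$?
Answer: $-29889$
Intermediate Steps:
$\left(\left(-9\right) \left(-8\right) + \left(6 + 3\right) 1\right) \left(11 - 380\right) = \left(72 + 9 \cdot 1\right) \left(-369\right) = \left(72 + 9\right) \left(-369\right) = 81 \left(-369\right) = -29889$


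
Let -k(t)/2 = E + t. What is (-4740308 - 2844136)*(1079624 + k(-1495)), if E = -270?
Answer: -8215120856376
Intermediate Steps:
k(t) = 540 - 2*t (k(t) = -2*(-270 + t) = 540 - 2*t)
(-4740308 - 2844136)*(1079624 + k(-1495)) = (-4740308 - 2844136)*(1079624 + (540 - 2*(-1495))) = -7584444*(1079624 + (540 + 2990)) = -7584444*(1079624 + 3530) = -7584444*1083154 = -8215120856376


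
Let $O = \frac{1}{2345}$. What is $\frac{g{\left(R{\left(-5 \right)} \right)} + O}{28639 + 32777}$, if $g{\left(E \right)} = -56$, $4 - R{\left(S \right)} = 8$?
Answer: $- \frac{14591}{16002280} \approx -0.00091181$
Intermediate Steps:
$R{\left(S \right)} = -4$ ($R{\left(S \right)} = 4 - 8 = -4$)
$O = \frac{1}{2345} \approx 0.00042644$
$\frac{g{\left(R{\left(-5 \right)} \right)} + O}{28639 + 32777} = \frac{-56 + \frac{1}{2345}}{28639 + 32777} = - \frac{131319}{2345 \cdot 61416} = \left(- \frac{131319}{2345}\right) \frac{1}{61416} = - \frac{14591}{16002280}$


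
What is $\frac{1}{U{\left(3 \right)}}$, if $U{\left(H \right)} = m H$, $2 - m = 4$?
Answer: $- \frac{1}{6} \approx -0.16667$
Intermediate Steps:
$m = -2$ ($m = 2 - 4 = -2$)
$U{\left(H \right)} = - 2 H$
$\frac{1}{U{\left(3 \right)}} = \frac{1}{\left(-2\right) 3} = \frac{1}{-6} = - \frac{1}{6}$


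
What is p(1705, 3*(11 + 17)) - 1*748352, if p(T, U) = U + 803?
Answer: -747465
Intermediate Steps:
p(T, U) = 803 + U
p(1705, 3*(11 + 17)) - 1*748352 = (803 + 3*(11 + 17)) - 1*748352 = (803 + 3*28) - 748352 = (803 + 84) - 748352 = 887 - 748352 = -747465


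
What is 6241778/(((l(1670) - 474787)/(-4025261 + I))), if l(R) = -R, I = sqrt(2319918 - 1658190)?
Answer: 25124785554058/476457 - 24967112*sqrt(41358)/476457 ≈ 5.2722e+7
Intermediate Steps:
I = 4*sqrt(41358) (I = sqrt(661728) = 4*sqrt(41358) ≈ 813.47)
6241778/(((l(1670) - 474787)/(-4025261 + I))) = 6241778/(((-1*1670 - 474787)/(-4025261 + 4*sqrt(41358)))) = 6241778/(((-1670 - 474787)/(-4025261 + 4*sqrt(41358)))) = 6241778/((-476457/(-4025261 + 4*sqrt(41358)))) = 6241778*(4025261/476457 - 4*sqrt(41358)/476457) = 25124785554058/476457 - 24967112*sqrt(41358)/476457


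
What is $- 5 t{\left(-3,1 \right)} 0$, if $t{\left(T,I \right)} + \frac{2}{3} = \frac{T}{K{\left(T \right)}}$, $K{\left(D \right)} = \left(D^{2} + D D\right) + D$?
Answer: $0$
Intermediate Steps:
$K{\left(D \right)} = D + 2 D^{2}$ ($K{\left(D \right)} = \left(D^{2} + D^{2}\right) + D = 2 D^{2} + D = D + 2 D^{2}$)
$t{\left(T,I \right)} = - \frac{2}{3} + \frac{1}{1 + 2 T}$ ($t{\left(T,I \right)} = - \frac{2}{3} + \frac{T}{T \left(1 + 2 T\right)} = - \frac{2}{3} + T \frac{1}{T \left(1 + 2 T\right)} = - \frac{2}{3} + \frac{1}{1 + 2 T}$)
$- 5 t{\left(-3,1 \right)} 0 = - 5 \frac{1 - -12}{3 \left(1 + 2 \left(-3\right)\right)} 0 = - 5 \frac{1 + 12}{3 \left(1 - 6\right)} 0 = - 5 \cdot \frac{1}{3} \frac{1}{-5} \cdot 13 \cdot 0 = - 5 \cdot \frac{1}{3} \left(- \frac{1}{5}\right) 13 \cdot 0 = \left(-5\right) \left(- \frac{13}{15}\right) 0 = \frac{13}{3} \cdot 0 = 0$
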